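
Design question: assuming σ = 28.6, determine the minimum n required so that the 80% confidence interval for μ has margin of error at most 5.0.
n ≥ 54

For margin E ≤ 5.0:
n ≥ (z* · σ / E)²
n ≥ (1.282 · 28.6 / 5.0)²
n ≥ 53.77

Minimum n = 54 (rounding up)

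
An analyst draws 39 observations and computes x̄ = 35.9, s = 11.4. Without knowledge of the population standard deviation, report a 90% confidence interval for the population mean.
(32.82, 38.98)

t-interval (σ unknown):
df = n - 1 = 38
t* = 1.686 for 90% confidence

Margin of error = t* · s/√n = 1.686 · 11.4/√39 = 3.08

CI: (32.82, 38.98)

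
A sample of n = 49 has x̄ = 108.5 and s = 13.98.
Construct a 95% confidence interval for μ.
(104.48, 112.52)

t-interval (σ unknown):
df = n - 1 = 48
t* = 2.011 for 95% confidence

Margin of error = t* · s/√n = 2.011 · 13.98/√49 = 4.02

CI: (104.48, 112.52)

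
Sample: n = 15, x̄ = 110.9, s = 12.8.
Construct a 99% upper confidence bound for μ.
μ ≤ 119.57

Upper bound (one-sided):
t* = 2.624 (one-sided for 99%)
Upper bound = x̄ + t* · s/√n = 110.9 + 2.624 · 12.8/√15 = 119.57

We are 99% confident that μ ≤ 119.57.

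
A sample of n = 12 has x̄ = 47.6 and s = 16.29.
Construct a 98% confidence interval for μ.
(34.82, 60.38)

t-interval (σ unknown):
df = n - 1 = 11
t* = 2.718 for 98% confidence

Margin of error = t* · s/√n = 2.718 · 16.29/√12 = 12.78

CI: (34.82, 60.38)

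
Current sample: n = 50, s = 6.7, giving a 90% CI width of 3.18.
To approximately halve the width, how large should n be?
n ≈ 200

CI width ∝ 1/√n
To reduce width by factor 2, need √n to grow by 2 → need 2² = 4 times as many samples.

Current: n = 50, width = 3.18
New: n = 200, width ≈ 1.57

Width reduced by factor of 3.18/1.57 = 2.03.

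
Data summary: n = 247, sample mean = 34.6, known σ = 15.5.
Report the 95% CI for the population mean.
(32.67, 36.53)

z-interval (σ known):
z* = 1.960 for 95% confidence

Margin of error = z* · σ/√n = 1.960 · 15.5/√247 = 1.93

CI: (34.6 - 1.93, 34.6 + 1.93) = (32.67, 36.53)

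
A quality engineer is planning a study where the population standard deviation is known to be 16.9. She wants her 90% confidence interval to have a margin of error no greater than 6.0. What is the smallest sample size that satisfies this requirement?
n ≥ 22

For margin E ≤ 6.0:
n ≥ (z* · σ / E)²
n ≥ (1.645 · 16.9 / 6.0)²
n ≥ 21.47

Minimum n = 22 (rounding up)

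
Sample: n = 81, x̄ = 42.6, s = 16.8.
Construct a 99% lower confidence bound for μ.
μ ≥ 38.17

Lower bound (one-sided):
t* = 2.374 (one-sided for 99%)
Lower bound = x̄ - t* · s/√n = 42.6 - 2.374 · 16.8/√81 = 38.17

We are 99% confident that μ ≥ 38.17.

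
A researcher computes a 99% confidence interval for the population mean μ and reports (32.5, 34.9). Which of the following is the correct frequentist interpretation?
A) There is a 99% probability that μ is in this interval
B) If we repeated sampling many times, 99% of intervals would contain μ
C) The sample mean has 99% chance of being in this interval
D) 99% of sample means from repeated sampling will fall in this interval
B

A) Wrong — μ is fixed; the randomness lives in the interval, not in μ.
B) Correct — this is the frequentist long-run coverage interpretation.
C) Wrong — x̄ is observed and sits in the interval by construction.
D) Wrong — coverage applies to intervals containing μ, not to future x̄ values.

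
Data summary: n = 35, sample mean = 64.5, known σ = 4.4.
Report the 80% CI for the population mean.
(63.55, 65.45)

z-interval (σ known):
z* = 1.282 for 80% confidence

Margin of error = z* · σ/√n = 1.282 · 4.4/√35 = 0.95

CI: (64.5 - 0.95, 64.5 + 0.95) = (63.55, 65.45)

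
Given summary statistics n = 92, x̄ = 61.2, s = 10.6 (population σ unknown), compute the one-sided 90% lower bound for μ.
μ ≥ 59.77

Lower bound (one-sided):
t* = 1.291 (one-sided for 90%)
Lower bound = x̄ - t* · s/√n = 61.2 - 1.291 · 10.6/√92 = 59.77

We are 90% confident that μ ≥ 59.77.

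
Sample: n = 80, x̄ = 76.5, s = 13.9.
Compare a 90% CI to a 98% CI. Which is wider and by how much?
98% CI is wider by 2.21

df = 79
90% CI: t* = 1.664, (73.91, 79.09), width = 2 · t* · s/√n = 5.17
98% CI: t* = 2.374, (72.81, 80.19), width = 2 · t* · s/√n = 7.38

The 98% CI is wider by 7.38 - 5.17 = 2.21.
Higher confidence requires a wider interval.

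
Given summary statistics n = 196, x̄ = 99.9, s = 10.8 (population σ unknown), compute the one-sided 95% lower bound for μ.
μ ≥ 98.62

Lower bound (one-sided):
t* = 1.653 (one-sided for 95%)
Lower bound = x̄ - t* · s/√n = 99.9 - 1.653 · 10.8/√196 = 98.62

We are 95% confident that μ ≥ 98.62.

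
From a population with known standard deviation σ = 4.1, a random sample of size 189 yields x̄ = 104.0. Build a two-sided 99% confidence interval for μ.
(103.23, 104.77)

z-interval (σ known):
z* = 2.576 for 99% confidence

Margin of error = z* · σ/√n = 2.576 · 4.1/√189 = 0.77

CI: (104.0 - 0.77, 104.0 + 0.77) = (103.23, 104.77)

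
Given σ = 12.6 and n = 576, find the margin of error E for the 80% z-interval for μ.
Margin of error = 0.67

Margin of error = z* · σ/√n
= 1.282 · 12.6/√576
= 1.282 · 12.6/24.0000
= 0.67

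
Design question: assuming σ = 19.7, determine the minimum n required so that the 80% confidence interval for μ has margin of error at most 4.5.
n ≥ 32

For margin E ≤ 4.5:
n ≥ (z* · σ / E)²
n ≥ (1.282 · 19.7 / 4.5)²
n ≥ 31.50

Minimum n = 32 (rounding up)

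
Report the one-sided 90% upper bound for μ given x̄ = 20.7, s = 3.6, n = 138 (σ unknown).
μ ≤ 21.09

Upper bound (one-sided):
t* = 1.288 (one-sided for 90%)
Upper bound = x̄ + t* · s/√n = 20.7 + 1.288 · 3.6/√138 = 21.09

We are 90% confident that μ ≤ 21.09.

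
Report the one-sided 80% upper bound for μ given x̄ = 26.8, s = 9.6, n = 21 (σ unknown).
μ ≤ 28.60

Upper bound (one-sided):
t* = 0.860 (one-sided for 80%)
Upper bound = x̄ + t* · s/√n = 26.8 + 0.860 · 9.6/√21 = 28.60

We are 80% confident that μ ≤ 28.60.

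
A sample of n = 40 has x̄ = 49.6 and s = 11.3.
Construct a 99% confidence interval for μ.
(44.76, 54.44)

t-interval (σ unknown):
df = n - 1 = 39
t* = 2.708 for 99% confidence

Margin of error = t* · s/√n = 2.708 · 11.3/√40 = 4.84

CI: (44.76, 54.44)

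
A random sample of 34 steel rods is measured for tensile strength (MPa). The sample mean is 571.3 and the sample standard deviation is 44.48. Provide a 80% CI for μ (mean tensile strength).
(561.32, 581.28)

t-interval (σ unknown):
df = n - 1 = 33
t* = 1.308 for 80% confidence

Margin of error = t* · s/√n = 1.308 · 44.48/√34 = 9.98

CI: (561.32, 581.28)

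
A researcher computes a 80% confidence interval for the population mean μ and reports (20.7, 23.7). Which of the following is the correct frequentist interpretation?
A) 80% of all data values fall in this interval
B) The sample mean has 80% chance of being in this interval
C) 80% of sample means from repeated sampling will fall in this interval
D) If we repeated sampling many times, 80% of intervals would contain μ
D

A) Wrong — a CI is about the parameter μ, not individual data values.
B) Wrong — x̄ is observed and sits in the interval by construction.
C) Wrong — coverage applies to intervals containing μ, not to future x̄ values.
D) Correct — this is the frequentist long-run coverage interpretation.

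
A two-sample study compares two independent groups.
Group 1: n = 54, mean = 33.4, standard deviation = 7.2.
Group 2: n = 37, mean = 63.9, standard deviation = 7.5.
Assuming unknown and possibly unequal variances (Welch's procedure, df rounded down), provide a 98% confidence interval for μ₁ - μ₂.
(-34.24, -26.76)

Difference: x̄₁ - x̄₂ = -30.50
SE = √(s₁²/n₁ + s₂²/n₂) = √(7.2²/54 + 7.5²/37) = 1.5749
df = 75.40 → 75 (Welch–Satterthwaite, rounded down)
t* = 2.377

CI: -30.50 ± 2.377 · 1.5749 = -30.50 ± 3.74 = (-34.24, -26.76)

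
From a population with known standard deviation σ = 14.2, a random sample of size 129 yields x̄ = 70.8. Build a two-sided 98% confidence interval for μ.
(67.89, 73.71)

z-interval (σ known):
z* = 2.326 for 98% confidence

Margin of error = z* · σ/√n = 2.326 · 14.2/√129 = 2.91

CI: (70.8 - 2.91, 70.8 + 2.91) = (67.89, 73.71)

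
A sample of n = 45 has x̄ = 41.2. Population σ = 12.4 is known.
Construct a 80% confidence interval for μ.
(38.83, 43.57)

z-interval (σ known):
z* = 1.282 for 80% confidence

Margin of error = z* · σ/√n = 1.282 · 12.4/√45 = 2.37

CI: (41.2 - 2.37, 41.2 + 2.37) = (38.83, 43.57)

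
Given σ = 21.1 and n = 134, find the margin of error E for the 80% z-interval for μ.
Margin of error = 2.34

Margin of error = z* · σ/√n
= 1.282 · 21.1/√134
= 1.282 · 21.1/11.5758
= 2.34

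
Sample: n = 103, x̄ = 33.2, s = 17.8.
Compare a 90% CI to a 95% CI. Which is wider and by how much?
95% CI is wider by 1.14

df = 102
90% CI: t* = 1.660, (30.29, 36.11), width = 2 · t* · s/√n = 5.82
95% CI: t* = 1.983, (29.72, 36.68), width = 2 · t* · s/√n = 6.96

The 95% CI is wider by 6.96 - 5.82 = 1.14.
Higher confidence requires a wider interval.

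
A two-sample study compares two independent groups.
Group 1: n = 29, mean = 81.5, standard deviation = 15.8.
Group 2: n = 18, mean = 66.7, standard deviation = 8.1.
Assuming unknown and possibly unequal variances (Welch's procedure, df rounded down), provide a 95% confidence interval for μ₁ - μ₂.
(7.74, 21.86)

Difference: x̄₁ - x̄₂ = 14.80
SE = √(s₁²/n₁ + s₂²/n₂) = √(15.8²/29 + 8.1²/18) = 3.5005
df = 43.80 → 43 (Welch–Satterthwaite, rounded down)
t* = 2.017

CI: 14.80 ± 2.017 · 3.5005 = 14.80 ± 7.06 = (7.74, 21.86)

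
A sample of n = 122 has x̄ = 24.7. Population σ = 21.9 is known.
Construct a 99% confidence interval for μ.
(19.59, 29.81)

z-interval (σ known):
z* = 2.576 for 99% confidence

Margin of error = z* · σ/√n = 2.576 · 21.9/√122 = 5.11

CI: (24.7 - 5.11, 24.7 + 5.11) = (19.59, 29.81)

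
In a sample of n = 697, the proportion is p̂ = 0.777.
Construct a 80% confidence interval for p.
(0.757, 0.797)

Proportion CI:
SE = √(p̂(1-p̂)/n) = √(0.777 · 0.223 / 697) = 0.01577

z* = 1.282
Margin = z* · SE = 1.282 · 0.01577 = 0.0202

CI: 0.777 ± 0.0202 = (0.757, 0.797)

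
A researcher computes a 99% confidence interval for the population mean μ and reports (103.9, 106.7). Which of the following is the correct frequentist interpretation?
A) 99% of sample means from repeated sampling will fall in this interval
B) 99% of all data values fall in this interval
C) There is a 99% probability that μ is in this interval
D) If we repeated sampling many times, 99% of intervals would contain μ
D

A) Wrong — coverage applies to intervals containing μ, not to future x̄ values.
B) Wrong — a CI is about the parameter μ, not individual data values.
C) Wrong — μ is fixed; the randomness lives in the interval, not in μ.
D) Correct — this is the frequentist long-run coverage interpretation.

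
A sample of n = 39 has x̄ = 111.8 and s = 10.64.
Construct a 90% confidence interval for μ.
(108.93, 114.67)

t-interval (σ unknown):
df = n - 1 = 38
t* = 1.686 for 90% confidence

Margin of error = t* · s/√n = 1.686 · 10.64/√39 = 2.87

CI: (108.93, 114.67)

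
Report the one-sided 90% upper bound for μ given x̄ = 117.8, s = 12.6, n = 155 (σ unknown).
μ ≤ 119.10

Upper bound (one-sided):
t* = 1.287 (one-sided for 90%)
Upper bound = x̄ + t* · s/√n = 117.8 + 1.287 · 12.6/√155 = 119.10

We are 90% confident that μ ≤ 119.10.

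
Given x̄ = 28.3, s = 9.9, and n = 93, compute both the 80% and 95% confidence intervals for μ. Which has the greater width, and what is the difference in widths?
95% CI is wider by 1.43

df = 92
80% CI: t* = 1.291, (26.97, 29.63), width = 2 · t* · s/√n = 2.65
95% CI: t* = 1.986, (26.26, 30.34), width = 2 · t* · s/√n = 4.08

The 95% CI is wider by 4.08 - 2.65 = 1.43.
Higher confidence requires a wider interval.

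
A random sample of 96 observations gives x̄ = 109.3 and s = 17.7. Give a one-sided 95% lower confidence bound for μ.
μ ≥ 106.30

Lower bound (one-sided):
t* = 1.661 (one-sided for 95%)
Lower bound = x̄ - t* · s/√n = 109.3 - 1.661 · 17.7/√96 = 106.30

We are 95% confident that μ ≥ 106.30.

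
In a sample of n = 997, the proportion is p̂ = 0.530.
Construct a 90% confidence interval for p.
(0.504, 0.556)

Proportion CI:
SE = √(p̂(1-p̂)/n) = √(0.530 · 0.470 / 997) = 0.01581

z* = 1.645
Margin = z* · SE = 1.645 · 0.01581 = 0.0260

CI: 0.530 ± 0.0260 = (0.504, 0.556)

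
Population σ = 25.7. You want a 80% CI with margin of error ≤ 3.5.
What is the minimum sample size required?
n ≥ 89

For margin E ≤ 3.5:
n ≥ (z* · σ / E)²
n ≥ (1.282 · 25.7 / 3.5)²
n ≥ 88.61

Minimum n = 89 (rounding up)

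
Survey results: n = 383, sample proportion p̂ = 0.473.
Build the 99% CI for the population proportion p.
(0.407, 0.539)

Proportion CI:
SE = √(p̂(1-p̂)/n) = √(0.473 · 0.527 / 383) = 0.02551

z* = 2.576
Margin = z* · SE = 2.576 · 0.02551 = 0.0657

CI: 0.473 ± 0.0657 = (0.407, 0.539)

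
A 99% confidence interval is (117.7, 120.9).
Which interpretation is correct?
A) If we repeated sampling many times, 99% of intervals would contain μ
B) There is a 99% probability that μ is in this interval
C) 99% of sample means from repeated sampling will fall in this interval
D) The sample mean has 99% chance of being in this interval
A

A) Correct — this is the frequentist long-run coverage interpretation.
B) Wrong — μ is fixed; the randomness lives in the interval, not in μ.
C) Wrong — coverage applies to intervals containing μ, not to future x̄ values.
D) Wrong — x̄ is observed and sits in the interval by construction.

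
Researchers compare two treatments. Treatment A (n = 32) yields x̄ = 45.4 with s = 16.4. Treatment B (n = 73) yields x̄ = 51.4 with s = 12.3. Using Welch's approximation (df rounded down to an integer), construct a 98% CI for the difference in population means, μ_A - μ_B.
(-13.80, 1.80)

Difference: x̄₁ - x̄₂ = -6.00
SE = √(s₁²/n₁ + s₂²/n₂) = √(16.4²/32 + 12.3²/73) = 3.2369
df = 46.94 → 46 (Welch–Satterthwaite, rounded down)
t* = 2.410

CI: -6.00 ± 2.410 · 3.2369 = -6.00 ± 7.80 = (-13.80, 1.80)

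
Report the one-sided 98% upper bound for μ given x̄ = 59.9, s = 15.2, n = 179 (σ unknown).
μ ≤ 62.25

Upper bound (one-sided):
t* = 2.069 (one-sided for 98%)
Upper bound = x̄ + t* · s/√n = 59.9 + 2.069 · 15.2/√179 = 62.25

We are 98% confident that μ ≤ 62.25.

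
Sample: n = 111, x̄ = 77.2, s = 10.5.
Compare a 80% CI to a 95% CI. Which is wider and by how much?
95% CI is wider by 1.38

df = 110
80% CI: t* = 1.289, (75.92, 78.48), width = 2 · t* · s/√n = 2.57
95% CI: t* = 1.982, (75.22, 79.18), width = 2 · t* · s/√n = 3.95

The 95% CI is wider by 3.95 - 2.57 = 1.38.
Higher confidence requires a wider interval.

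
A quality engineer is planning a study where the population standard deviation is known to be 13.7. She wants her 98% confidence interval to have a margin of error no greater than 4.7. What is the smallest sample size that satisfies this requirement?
n ≥ 46

For margin E ≤ 4.7:
n ≥ (z* · σ / E)²
n ≥ (2.326 · 13.7 / 4.7)²
n ≥ 45.97

Minimum n = 46 (rounding up)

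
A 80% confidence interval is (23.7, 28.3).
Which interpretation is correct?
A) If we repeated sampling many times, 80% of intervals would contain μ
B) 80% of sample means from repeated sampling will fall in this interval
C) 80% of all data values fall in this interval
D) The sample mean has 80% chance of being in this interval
A

A) Correct — this is the frequentist long-run coverage interpretation.
B) Wrong — coverage applies to intervals containing μ, not to future x̄ values.
C) Wrong — a CI is about the parameter μ, not individual data values.
D) Wrong — x̄ is observed and sits in the interval by construction.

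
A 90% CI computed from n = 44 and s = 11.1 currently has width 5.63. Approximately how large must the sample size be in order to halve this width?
n ≈ 176

CI width ∝ 1/√n
To reduce width by factor 2, need √n to grow by 2 → need 2² = 4 times as many samples.

Current: n = 44, width = 5.63
New: n = 176, width ≈ 2.77

Width reduced by factor of 5.63/2.77 = 2.03.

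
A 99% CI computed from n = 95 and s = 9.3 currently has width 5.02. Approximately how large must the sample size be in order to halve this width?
n ≈ 380

CI width ∝ 1/√n
To reduce width by factor 2, need √n to grow by 2 → need 2² = 4 times as many samples.

Current: n = 95, width = 5.02
New: n = 380, width ≈ 2.47

Width reduced by factor of 5.02/2.47 = 2.03.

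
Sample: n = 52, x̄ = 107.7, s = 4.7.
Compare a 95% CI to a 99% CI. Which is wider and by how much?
99% CI is wider by 0.87

df = 51
95% CI: t* = 2.008, (106.39, 109.01), width = 2 · t* · s/√n = 2.62
99% CI: t* = 2.676, (105.96, 109.44), width = 2 · t* · s/√n = 3.49

The 99% CI is wider by 3.49 - 2.62 = 0.87.
Higher confidence requires a wider interval.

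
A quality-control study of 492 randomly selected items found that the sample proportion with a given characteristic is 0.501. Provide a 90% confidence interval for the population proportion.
(0.464, 0.538)

Proportion CI:
SE = √(p̂(1-p̂)/n) = √(0.501 · 0.499 / 492) = 0.02254

z* = 1.645
Margin = z* · SE = 1.645 · 0.02254 = 0.0371

CI: 0.501 ± 0.0371 = (0.464, 0.538)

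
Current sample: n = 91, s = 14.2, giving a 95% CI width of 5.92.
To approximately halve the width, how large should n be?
n ≈ 364

CI width ∝ 1/√n
To reduce width by factor 2, need √n to grow by 2 → need 2² = 4 times as many samples.

Current: n = 91, width = 5.92
New: n = 364, width ≈ 2.93

Width reduced by factor of 5.92/2.93 = 2.02.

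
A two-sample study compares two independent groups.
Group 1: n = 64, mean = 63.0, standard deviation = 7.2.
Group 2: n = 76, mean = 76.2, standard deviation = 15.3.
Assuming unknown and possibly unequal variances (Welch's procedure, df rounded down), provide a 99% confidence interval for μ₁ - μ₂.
(-18.37, -8.03)

Difference: x̄₁ - x̄₂ = -13.20
SE = √(s₁²/n₁ + s₂²/n₂) = √(7.2²/64 + 15.3²/76) = 1.9723
df = 110.53 → 110 (Welch–Satterthwaite, rounded down)
t* = 2.621

CI: -13.20 ± 2.621 · 1.9723 = -13.20 ± 5.17 = (-18.37, -8.03)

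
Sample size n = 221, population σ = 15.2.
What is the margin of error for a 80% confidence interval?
Margin of error = 1.31

Margin of error = z* · σ/√n
= 1.282 · 15.2/√221
= 1.282 · 15.2/14.8661
= 1.31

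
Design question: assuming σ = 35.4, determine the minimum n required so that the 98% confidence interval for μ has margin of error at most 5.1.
n ≥ 261

For margin E ≤ 5.1:
n ≥ (z* · σ / E)²
n ≥ (2.326 · 35.4 / 5.1)²
n ≥ 260.67

Minimum n = 261 (rounding up)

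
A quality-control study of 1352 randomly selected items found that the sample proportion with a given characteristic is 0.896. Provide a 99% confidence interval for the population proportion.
(0.875, 0.917)

Proportion CI:
SE = √(p̂(1-p̂)/n) = √(0.896 · 0.104 / 1352) = 0.00830

z* = 2.576
Margin = z* · SE = 2.576 · 0.00830 = 0.0214

CI: 0.896 ± 0.0214 = (0.875, 0.917)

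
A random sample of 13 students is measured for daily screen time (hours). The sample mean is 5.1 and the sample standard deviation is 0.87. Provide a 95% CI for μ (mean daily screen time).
(4.57, 5.63)

t-interval (σ unknown):
df = n - 1 = 12
t* = 2.179 for 95% confidence

Margin of error = t* · s/√n = 2.179 · 0.87/√13 = 0.53

CI: (4.57, 5.63)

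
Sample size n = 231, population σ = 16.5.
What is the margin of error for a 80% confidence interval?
Margin of error = 1.39

Margin of error = z* · σ/√n
= 1.282 · 16.5/√231
= 1.282 · 16.5/15.1987
= 1.39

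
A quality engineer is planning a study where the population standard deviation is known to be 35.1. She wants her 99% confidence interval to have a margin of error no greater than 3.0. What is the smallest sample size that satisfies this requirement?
n ≥ 909

For margin E ≤ 3.0:
n ≥ (z* · σ / E)²
n ≥ (2.576 · 35.1 / 3.0)²
n ≥ 908.37

Minimum n = 909 (rounding up)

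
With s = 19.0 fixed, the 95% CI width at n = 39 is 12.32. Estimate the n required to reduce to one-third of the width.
n ≈ 351

CI width ∝ 1/√n
To reduce width by factor 3, need √n to grow by 3 → need 3² = 9 times as many samples.

Current: n = 39, width = 12.32
New: n = 351, width ≈ 3.99

Width reduced by factor of 12.32/3.99 = 3.09.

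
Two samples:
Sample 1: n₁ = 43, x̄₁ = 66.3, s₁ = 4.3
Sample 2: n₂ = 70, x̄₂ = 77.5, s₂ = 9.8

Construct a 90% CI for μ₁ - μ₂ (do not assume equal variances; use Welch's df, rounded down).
(-13.43, -8.97)

Difference: x̄₁ - x̄₂ = -11.20
SE = √(s₁²/n₁ + s₂²/n₂) = √(4.3²/43 + 9.8²/70) = 1.3424
df = 102.49 → 102 (Welch–Satterthwaite, rounded down)
t* = 1.660

CI: -11.20 ± 1.660 · 1.3424 = -11.20 ± 2.23 = (-13.43, -8.97)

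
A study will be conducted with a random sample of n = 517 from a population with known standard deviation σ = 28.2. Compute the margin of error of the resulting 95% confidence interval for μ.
Margin of error = 2.43

Margin of error = z* · σ/√n
= 1.960 · 28.2/√517
= 1.960 · 28.2/22.7376
= 2.43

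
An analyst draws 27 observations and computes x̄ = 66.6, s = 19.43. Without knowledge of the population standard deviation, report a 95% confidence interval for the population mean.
(58.91, 74.29)

t-interval (σ unknown):
df = n - 1 = 26
t* = 2.056 for 95% confidence

Margin of error = t* · s/√n = 2.056 · 19.43/√27 = 7.69

CI: (58.91, 74.29)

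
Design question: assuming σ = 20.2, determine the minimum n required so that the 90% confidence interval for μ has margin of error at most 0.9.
n ≥ 1364

For margin E ≤ 0.9:
n ≥ (z* · σ / E)²
n ≥ (1.645 · 20.2 / 0.9)²
n ≥ 1363.17

Minimum n = 1364 (rounding up)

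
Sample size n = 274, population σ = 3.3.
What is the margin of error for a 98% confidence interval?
Margin of error = 0.46

Margin of error = z* · σ/√n
= 2.326 · 3.3/√274
= 2.326 · 3.3/16.5529
= 0.46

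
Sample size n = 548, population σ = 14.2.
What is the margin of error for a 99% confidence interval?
Margin of error = 1.56

Margin of error = z* · σ/√n
= 2.576 · 14.2/√548
= 2.576 · 14.2/23.4094
= 1.56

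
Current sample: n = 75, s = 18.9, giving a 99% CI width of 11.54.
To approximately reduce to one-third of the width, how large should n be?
n ≈ 675

CI width ∝ 1/√n
To reduce width by factor 3, need √n to grow by 3 → need 3² = 9 times as many samples.

Current: n = 75, width = 11.54
New: n = 675, width ≈ 3.76

Width reduced by factor of 11.54/3.76 = 3.07.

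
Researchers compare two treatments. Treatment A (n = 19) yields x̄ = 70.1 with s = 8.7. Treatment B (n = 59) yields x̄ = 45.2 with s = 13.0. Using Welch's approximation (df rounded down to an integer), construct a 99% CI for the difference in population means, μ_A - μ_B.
(17.86, 31.94)

Difference: x̄₁ - x̄₂ = 24.90
SE = √(s₁²/n₁ + s₂²/n₂) = √(8.7²/19 + 13.0²/59) = 2.6169
df = 45.84 → 45 (Welch–Satterthwaite, rounded down)
t* = 2.690

CI: 24.90 ± 2.690 · 2.6169 = 24.90 ± 7.04 = (17.86, 31.94)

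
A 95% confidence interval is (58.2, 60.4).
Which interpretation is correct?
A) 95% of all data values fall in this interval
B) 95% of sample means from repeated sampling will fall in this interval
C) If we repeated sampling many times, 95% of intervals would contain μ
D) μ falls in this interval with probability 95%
C

A) Wrong — a CI is about the parameter μ, not individual data values.
B) Wrong — coverage applies to intervals containing μ, not to future x̄ values.
C) Correct — this is the frequentist long-run coverage interpretation.
D) Wrong — μ is fixed; the randomness lives in the interval, not in μ.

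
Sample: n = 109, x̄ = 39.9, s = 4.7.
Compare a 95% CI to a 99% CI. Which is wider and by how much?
99% CI is wider by 0.58

df = 108
95% CI: t* = 1.982, (39.01, 40.79), width = 2 · t* · s/√n = 1.78
99% CI: t* = 2.622, (38.72, 41.08), width = 2 · t* · s/√n = 2.36

The 99% CI is wider by 2.36 - 1.78 = 0.58.
Higher confidence requires a wider interval.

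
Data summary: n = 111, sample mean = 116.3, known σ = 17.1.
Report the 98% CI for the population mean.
(112.52, 120.08)

z-interval (σ known):
z* = 2.326 for 98% confidence

Margin of error = z* · σ/√n = 2.326 · 17.1/√111 = 3.78

CI: (116.3 - 3.78, 116.3 + 3.78) = (112.52, 120.08)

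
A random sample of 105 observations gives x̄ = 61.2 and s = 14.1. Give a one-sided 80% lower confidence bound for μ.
μ ≥ 60.04

Lower bound (one-sided):
t* = 0.845 (one-sided for 80%)
Lower bound = x̄ - t* · s/√n = 61.2 - 0.845 · 14.1/√105 = 60.04

We are 80% confident that μ ≥ 60.04.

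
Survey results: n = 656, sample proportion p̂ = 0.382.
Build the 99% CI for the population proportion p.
(0.333, 0.431)

Proportion CI:
SE = √(p̂(1-p̂)/n) = √(0.382 · 0.618 / 656) = 0.01897

z* = 2.576
Margin = z* · SE = 2.576 · 0.01897 = 0.0489

CI: 0.382 ± 0.0489 = (0.333, 0.431)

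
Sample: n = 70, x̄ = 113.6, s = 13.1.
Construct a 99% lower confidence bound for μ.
μ ≥ 109.87

Lower bound (one-sided):
t* = 2.382 (one-sided for 99%)
Lower bound = x̄ - t* · s/√n = 113.6 - 2.382 · 13.1/√70 = 109.87

We are 99% confident that μ ≥ 109.87.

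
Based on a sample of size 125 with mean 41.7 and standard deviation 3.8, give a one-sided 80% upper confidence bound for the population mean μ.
μ ≤ 41.99

Upper bound (one-sided):
t* = 0.845 (one-sided for 80%)
Upper bound = x̄ + t* · s/√n = 41.7 + 0.845 · 3.8/√125 = 41.99

We are 80% confident that μ ≤ 41.99.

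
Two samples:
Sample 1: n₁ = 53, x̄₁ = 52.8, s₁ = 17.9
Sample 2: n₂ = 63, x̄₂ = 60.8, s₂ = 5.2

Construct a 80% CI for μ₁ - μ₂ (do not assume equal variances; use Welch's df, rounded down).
(-11.30, -4.70)

Difference: x̄₁ - x̄₂ = -8.00
SE = √(s₁²/n₁ + s₂²/n₂) = √(17.9²/53 + 5.2²/63) = 2.5445
df = 59.39 → 59 (Welch–Satterthwaite, rounded down)
t* = 1.296

CI: -8.00 ± 1.296 · 2.5445 = -8.00 ± 3.30 = (-11.30, -4.70)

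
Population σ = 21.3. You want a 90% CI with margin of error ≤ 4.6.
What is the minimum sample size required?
n ≥ 59

For margin E ≤ 4.6:
n ≥ (z* · σ / E)²
n ≥ (1.645 · 21.3 / 4.6)²
n ≥ 58.02

Minimum n = 59 (rounding up)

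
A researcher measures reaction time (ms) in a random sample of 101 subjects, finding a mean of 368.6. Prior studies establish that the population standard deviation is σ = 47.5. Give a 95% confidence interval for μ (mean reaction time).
(359.34, 377.86)

z-interval (σ known):
z* = 1.960 for 95% confidence

Margin of error = z* · σ/√n = 1.960 · 47.5/√101 = 9.26

CI: (368.6 - 9.26, 368.6 + 9.26) = (359.34, 377.86)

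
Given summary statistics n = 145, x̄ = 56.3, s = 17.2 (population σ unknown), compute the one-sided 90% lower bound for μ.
μ ≥ 54.46

Lower bound (one-sided):
t* = 1.287 (one-sided for 90%)
Lower bound = x̄ - t* · s/√n = 56.3 - 1.287 · 17.2/√145 = 54.46

We are 90% confident that μ ≥ 54.46.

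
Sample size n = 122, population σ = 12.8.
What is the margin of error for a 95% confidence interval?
Margin of error = 2.27

Margin of error = z* · σ/√n
= 1.960 · 12.8/√122
= 1.960 · 12.8/11.0454
= 2.27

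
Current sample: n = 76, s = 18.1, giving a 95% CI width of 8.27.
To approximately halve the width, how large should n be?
n ≈ 304

CI width ∝ 1/√n
To reduce width by factor 2, need √n to grow by 2 → need 2² = 4 times as many samples.

Current: n = 76, width = 8.27
New: n = 304, width ≈ 4.09

Width reduced by factor of 8.27/4.09 = 2.02.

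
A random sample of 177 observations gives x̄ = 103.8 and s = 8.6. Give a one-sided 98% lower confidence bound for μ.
μ ≥ 102.46

Lower bound (one-sided):
t* = 2.069 (one-sided for 98%)
Lower bound = x̄ - t* · s/√n = 103.8 - 2.069 · 8.6/√177 = 102.46

We are 98% confident that μ ≥ 102.46.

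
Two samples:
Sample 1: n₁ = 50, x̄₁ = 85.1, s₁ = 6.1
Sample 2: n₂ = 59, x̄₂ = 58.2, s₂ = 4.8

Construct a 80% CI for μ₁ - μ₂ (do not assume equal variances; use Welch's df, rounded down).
(25.52, 28.28)

Difference: x̄₁ - x̄₂ = 26.90
SE = √(s₁²/n₁ + s₂²/n₂) = √(6.1²/50 + 4.8²/59) = 1.0652
df = 92.42 → 92 (Welch–Satterthwaite, rounded down)
t* = 1.291

CI: 26.90 ± 1.291 · 1.0652 = 26.90 ± 1.38 = (25.52, 28.28)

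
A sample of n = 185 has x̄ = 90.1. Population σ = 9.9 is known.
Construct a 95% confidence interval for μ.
(88.67, 91.53)

z-interval (σ known):
z* = 1.960 for 95% confidence

Margin of error = z* · σ/√n = 1.960 · 9.9/√185 = 1.43

CI: (90.1 - 1.43, 90.1 + 1.43) = (88.67, 91.53)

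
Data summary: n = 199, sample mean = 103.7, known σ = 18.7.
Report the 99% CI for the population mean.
(100.29, 107.11)

z-interval (σ known):
z* = 2.576 for 99% confidence

Margin of error = z* · σ/√n = 2.576 · 18.7/√199 = 3.41

CI: (103.7 - 3.41, 103.7 + 3.41) = (100.29, 107.11)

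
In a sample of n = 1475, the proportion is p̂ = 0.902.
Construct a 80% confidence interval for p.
(0.892, 0.912)

Proportion CI:
SE = √(p̂(1-p̂)/n) = √(0.902 · 0.098 / 1475) = 0.00774

z* = 1.282
Margin = z* · SE = 1.282 · 0.00774 = 0.0099

CI: 0.902 ± 0.0099 = (0.892, 0.912)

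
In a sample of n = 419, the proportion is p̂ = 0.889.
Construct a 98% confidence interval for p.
(0.853, 0.925)

Proportion CI:
SE = √(p̂(1-p̂)/n) = √(0.889 · 0.111 / 419) = 0.01535

z* = 2.326
Margin = z* · SE = 2.326 · 0.01535 = 0.0357

CI: 0.889 ± 0.0357 = (0.853, 0.925)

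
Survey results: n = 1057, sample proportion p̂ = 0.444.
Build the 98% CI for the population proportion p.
(0.408, 0.480)

Proportion CI:
SE = √(p̂(1-p̂)/n) = √(0.444 · 0.556 / 1057) = 0.01528

z* = 2.326
Margin = z* · SE = 2.326 · 0.01528 = 0.0355

CI: 0.444 ± 0.0355 = (0.408, 0.480)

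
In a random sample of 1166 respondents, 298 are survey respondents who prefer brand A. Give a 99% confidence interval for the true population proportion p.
(0.223, 0.288)

Proportion CI:
p̂ = 298/1166 = 0.25557
SE = √(p̂(1-p̂)/n) = √(0.25557 · 0.74443 / 1166) = 0.01277

z* = 2.576
Margin = z* · SE = 2.576 · 0.01277 = 0.0329

CI: 0.25557 ± 0.0329 = (0.223, 0.288)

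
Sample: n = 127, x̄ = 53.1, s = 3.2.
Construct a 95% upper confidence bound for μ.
μ ≤ 53.57

Upper bound (one-sided):
t* = 1.657 (one-sided for 95%)
Upper bound = x̄ + t* · s/√n = 53.1 + 1.657 · 3.2/√127 = 53.57

We are 95% confident that μ ≤ 53.57.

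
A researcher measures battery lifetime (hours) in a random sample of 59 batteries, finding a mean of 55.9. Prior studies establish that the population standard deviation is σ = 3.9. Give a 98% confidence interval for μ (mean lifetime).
(54.72, 57.08)

z-interval (σ known):
z* = 2.326 for 98% confidence

Margin of error = z* · σ/√n = 2.326 · 3.9/√59 = 1.18

CI: (55.9 - 1.18, 55.9 + 1.18) = (54.72, 57.08)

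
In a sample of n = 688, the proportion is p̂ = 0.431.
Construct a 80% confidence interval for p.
(0.407, 0.455)

Proportion CI:
SE = √(p̂(1-p̂)/n) = √(0.431 · 0.569 / 688) = 0.01888

z* = 1.282
Margin = z* · SE = 1.282 · 0.01888 = 0.0242

CI: 0.431 ± 0.0242 = (0.407, 0.455)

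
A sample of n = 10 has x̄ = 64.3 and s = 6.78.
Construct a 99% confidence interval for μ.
(57.33, 71.27)

t-interval (σ unknown):
df = n - 1 = 9
t* = 3.250 for 99% confidence

Margin of error = t* · s/√n = 3.250 · 6.78/√10 = 6.97

CI: (57.33, 71.27)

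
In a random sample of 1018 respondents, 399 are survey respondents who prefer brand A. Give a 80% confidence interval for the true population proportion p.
(0.372, 0.412)

Proportion CI:
p̂ = 399/1018 = 0.39194
SE = √(p̂(1-p̂)/n) = √(0.39194 · 0.60806 / 1018) = 0.01530

z* = 1.282
Margin = z* · SE = 1.282 · 0.01530 = 0.0196

CI: 0.39194 ± 0.0196 = (0.372, 0.412)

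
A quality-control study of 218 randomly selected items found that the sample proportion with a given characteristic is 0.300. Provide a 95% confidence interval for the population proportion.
(0.239, 0.361)

Proportion CI:
SE = √(p̂(1-p̂)/n) = √(0.300 · 0.700 / 218) = 0.03104

z* = 1.960
Margin = z* · SE = 1.960 · 0.03104 = 0.0608

CI: 0.300 ± 0.0608 = (0.239, 0.361)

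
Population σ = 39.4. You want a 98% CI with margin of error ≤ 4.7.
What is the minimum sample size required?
n ≥ 381

For margin E ≤ 4.7:
n ≥ (z* · σ / E)²
n ≥ (2.326 · 39.4 / 4.7)²
n ≥ 380.20

Minimum n = 381 (rounding up)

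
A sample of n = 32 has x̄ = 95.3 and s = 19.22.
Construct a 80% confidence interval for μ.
(90.85, 99.75)

t-interval (σ unknown):
df = n - 1 = 31
t* = 1.309 for 80% confidence

Margin of error = t* · s/√n = 1.309 · 19.22/√32 = 4.45

CI: (90.85, 99.75)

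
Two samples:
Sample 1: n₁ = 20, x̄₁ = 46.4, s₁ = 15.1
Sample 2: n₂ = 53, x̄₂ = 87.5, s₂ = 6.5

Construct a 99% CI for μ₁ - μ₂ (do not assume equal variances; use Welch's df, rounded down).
(-50.99, -31.21)

Difference: x̄₁ - x̄₂ = -41.10
SE = √(s₁²/n₁ + s₂²/n₂) = √(15.1²/20 + 6.5²/53) = 3.4925
df = 21.71 → 21 (Welch–Satterthwaite, rounded down)
t* = 2.831

CI: -41.10 ± 2.831 · 3.4925 = -41.10 ± 9.89 = (-50.99, -31.21)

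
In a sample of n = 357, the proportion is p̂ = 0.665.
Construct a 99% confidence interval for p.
(0.601, 0.729)

Proportion CI:
SE = √(p̂(1-p̂)/n) = √(0.665 · 0.335 / 357) = 0.02498

z* = 2.576
Margin = z* · SE = 2.576 · 0.02498 = 0.0643

CI: 0.665 ± 0.0643 = (0.601, 0.729)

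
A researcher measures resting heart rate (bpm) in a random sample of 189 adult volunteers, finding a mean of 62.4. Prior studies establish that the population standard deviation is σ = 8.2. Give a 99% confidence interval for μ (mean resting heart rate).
(60.86, 63.94)

z-interval (σ known):
z* = 2.576 for 99% confidence

Margin of error = z* · σ/√n = 2.576 · 8.2/√189 = 1.54

CI: (62.4 - 1.54, 62.4 + 1.54) = (60.86, 63.94)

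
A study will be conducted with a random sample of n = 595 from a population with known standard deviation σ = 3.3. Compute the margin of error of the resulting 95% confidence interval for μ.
Margin of error = 0.27

Margin of error = z* · σ/√n
= 1.960 · 3.3/√595
= 1.960 · 3.3/24.3926
= 0.27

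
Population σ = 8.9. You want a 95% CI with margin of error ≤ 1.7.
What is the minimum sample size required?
n ≥ 106

For margin E ≤ 1.7:
n ≥ (z* · σ / E)²
n ≥ (1.960 · 8.9 / 1.7)²
n ≥ 105.29

Minimum n = 106 (rounding up)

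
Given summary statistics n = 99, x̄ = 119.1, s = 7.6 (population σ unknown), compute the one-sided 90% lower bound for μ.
μ ≥ 118.11

Lower bound (one-sided):
t* = 1.290 (one-sided for 90%)
Lower bound = x̄ - t* · s/√n = 119.1 - 1.290 · 7.6/√99 = 118.11

We are 90% confident that μ ≥ 118.11.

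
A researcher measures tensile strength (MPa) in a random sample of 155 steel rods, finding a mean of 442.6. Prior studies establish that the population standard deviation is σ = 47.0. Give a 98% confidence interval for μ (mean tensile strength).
(433.82, 451.38)

z-interval (σ known):
z* = 2.326 for 98% confidence

Margin of error = z* · σ/√n = 2.326 · 47.0/√155 = 8.78

CI: (442.6 - 8.78, 442.6 + 8.78) = (433.82, 451.38)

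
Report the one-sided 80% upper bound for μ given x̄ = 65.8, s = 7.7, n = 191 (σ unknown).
μ ≤ 66.27

Upper bound (one-sided):
t* = 0.844 (one-sided for 80%)
Upper bound = x̄ + t* · s/√n = 65.8 + 0.844 · 7.7/√191 = 66.27

We are 80% confident that μ ≤ 66.27.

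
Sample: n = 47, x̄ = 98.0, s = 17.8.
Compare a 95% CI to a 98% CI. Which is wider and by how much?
98% CI is wider by 2.06

df = 46
95% CI: t* = 2.013, (92.77, 103.23), width = 2 · t* · s/√n = 10.45
98% CI: t* = 2.410, (91.74, 104.26), width = 2 · t* · s/√n = 12.51

The 98% CI is wider by 12.51 - 10.45 = 2.06.
Higher confidence requires a wider interval.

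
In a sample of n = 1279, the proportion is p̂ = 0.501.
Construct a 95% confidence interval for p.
(0.474, 0.528)

Proportion CI:
SE = √(p̂(1-p̂)/n) = √(0.501 · 0.499 / 1279) = 0.01398

z* = 1.960
Margin = z* · SE = 1.960 · 0.01398 = 0.0274

CI: 0.501 ± 0.0274 = (0.474, 0.528)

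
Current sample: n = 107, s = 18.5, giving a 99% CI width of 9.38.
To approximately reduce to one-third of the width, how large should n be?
n ≈ 963

CI width ∝ 1/√n
To reduce width by factor 3, need √n to grow by 3 → need 3² = 9 times as many samples.

Current: n = 107, width = 9.38
New: n = 963, width ≈ 3.08

Width reduced by factor of 9.38/3.08 = 3.05.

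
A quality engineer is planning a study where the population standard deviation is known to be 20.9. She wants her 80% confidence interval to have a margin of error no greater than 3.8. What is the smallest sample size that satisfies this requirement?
n ≥ 50

For margin E ≤ 3.8:
n ≥ (z* · σ / E)²
n ≥ (1.282 · 20.9 / 3.8)²
n ≥ 49.72

Minimum n = 50 (rounding up)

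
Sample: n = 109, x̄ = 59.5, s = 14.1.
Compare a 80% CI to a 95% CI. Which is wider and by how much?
95% CI is wider by 1.87

df = 108
80% CI: t* = 1.289, (57.76, 61.24), width = 2 · t* · s/√n = 3.48
95% CI: t* = 1.982, (56.82, 62.18), width = 2 · t* · s/√n = 5.35

The 95% CI is wider by 5.35 - 3.48 = 1.87.
Higher confidence requires a wider interval.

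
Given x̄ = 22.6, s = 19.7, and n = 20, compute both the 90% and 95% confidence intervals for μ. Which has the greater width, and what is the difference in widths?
95% CI is wider by 3.21

df = 19
90% CI: t* = 1.729, (14.98, 30.22), width = 2 · t* · s/√n = 15.23
95% CI: t* = 2.093, (13.38, 31.82), width = 2 · t* · s/√n = 18.44

The 95% CI is wider by 18.44 - 15.23 = 3.21.
Higher confidence requires a wider interval.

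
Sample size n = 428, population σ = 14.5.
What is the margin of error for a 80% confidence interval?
Margin of error = 0.90

Margin of error = z* · σ/√n
= 1.282 · 14.5/√428
= 1.282 · 14.5/20.6882
= 0.90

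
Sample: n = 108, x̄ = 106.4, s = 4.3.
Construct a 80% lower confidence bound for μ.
μ ≥ 106.05

Lower bound (one-sided):
t* = 0.845 (one-sided for 80%)
Lower bound = x̄ - t* · s/√n = 106.4 - 0.845 · 4.3/√108 = 106.05

We are 80% confident that μ ≥ 106.05.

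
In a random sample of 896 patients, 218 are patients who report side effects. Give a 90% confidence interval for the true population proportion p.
(0.220, 0.267)

Proportion CI:
p̂ = 218/896 = 0.24330
SE = √(p̂(1-p̂)/n) = √(0.24330 · 0.75670 / 896) = 0.01433

z* = 1.645
Margin = z* · SE = 1.645 · 0.01433 = 0.0236

CI: 0.24330 ± 0.0236 = (0.220, 0.267)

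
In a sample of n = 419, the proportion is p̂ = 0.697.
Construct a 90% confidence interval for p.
(0.660, 0.734)

Proportion CI:
SE = √(p̂(1-p̂)/n) = √(0.697 · 0.303 / 419) = 0.02245

z* = 1.645
Margin = z* · SE = 1.645 · 0.02245 = 0.0369

CI: 0.697 ± 0.0369 = (0.660, 0.734)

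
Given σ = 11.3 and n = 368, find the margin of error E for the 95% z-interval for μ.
Margin of error = 1.15

Margin of error = z* · σ/√n
= 1.960 · 11.3/√368
= 1.960 · 11.3/19.1833
= 1.15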